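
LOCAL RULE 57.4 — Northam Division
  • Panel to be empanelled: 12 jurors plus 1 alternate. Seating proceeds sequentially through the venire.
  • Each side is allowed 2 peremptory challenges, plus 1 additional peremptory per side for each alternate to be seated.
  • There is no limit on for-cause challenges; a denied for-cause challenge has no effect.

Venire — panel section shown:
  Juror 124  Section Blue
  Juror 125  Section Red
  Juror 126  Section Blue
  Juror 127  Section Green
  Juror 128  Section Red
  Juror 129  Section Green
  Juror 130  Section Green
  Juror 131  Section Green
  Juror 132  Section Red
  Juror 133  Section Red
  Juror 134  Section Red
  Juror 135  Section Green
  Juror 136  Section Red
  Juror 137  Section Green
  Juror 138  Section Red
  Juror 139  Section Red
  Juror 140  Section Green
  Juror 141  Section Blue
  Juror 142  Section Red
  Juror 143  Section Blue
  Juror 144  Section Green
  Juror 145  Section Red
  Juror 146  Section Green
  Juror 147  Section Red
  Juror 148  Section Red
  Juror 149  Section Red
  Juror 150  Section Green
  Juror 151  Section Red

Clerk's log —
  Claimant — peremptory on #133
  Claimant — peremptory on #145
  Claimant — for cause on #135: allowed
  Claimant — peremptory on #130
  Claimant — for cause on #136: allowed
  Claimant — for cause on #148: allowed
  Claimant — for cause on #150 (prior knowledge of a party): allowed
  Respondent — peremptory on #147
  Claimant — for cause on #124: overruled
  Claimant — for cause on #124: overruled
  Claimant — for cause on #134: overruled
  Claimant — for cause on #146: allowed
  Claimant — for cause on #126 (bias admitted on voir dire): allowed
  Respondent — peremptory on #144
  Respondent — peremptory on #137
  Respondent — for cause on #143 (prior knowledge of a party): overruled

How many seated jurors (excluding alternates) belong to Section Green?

4

Removed: #126, #130, #133, #135, #136, #137, #144, #145, #146, #147, #148, #150.
Seated jurors 1–12: #124, #125, #127, #128, #129, #131, #132, #134, #138, #139, #140, #141 (alternates #142 not counted).
Of those, in Section Green: #127, #129, #131, #140 → 4.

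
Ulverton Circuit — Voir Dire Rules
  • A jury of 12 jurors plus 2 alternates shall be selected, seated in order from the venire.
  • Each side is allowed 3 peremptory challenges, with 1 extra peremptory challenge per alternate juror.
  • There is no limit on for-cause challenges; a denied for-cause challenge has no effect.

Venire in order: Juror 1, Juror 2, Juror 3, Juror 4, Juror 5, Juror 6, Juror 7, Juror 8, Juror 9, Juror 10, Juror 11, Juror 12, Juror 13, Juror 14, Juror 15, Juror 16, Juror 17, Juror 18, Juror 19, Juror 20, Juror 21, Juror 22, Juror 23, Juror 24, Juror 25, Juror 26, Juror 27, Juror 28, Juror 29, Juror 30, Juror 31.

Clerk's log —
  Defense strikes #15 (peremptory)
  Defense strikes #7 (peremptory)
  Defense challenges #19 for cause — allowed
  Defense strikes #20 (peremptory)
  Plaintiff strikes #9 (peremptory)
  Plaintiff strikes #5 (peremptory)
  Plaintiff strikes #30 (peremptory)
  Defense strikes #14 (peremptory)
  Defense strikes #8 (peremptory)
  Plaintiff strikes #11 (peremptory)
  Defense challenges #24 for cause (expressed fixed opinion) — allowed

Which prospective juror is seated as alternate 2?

Removed: #5, #7, #8, #9, #11, #14, #15, #19, #20, #24, #30.
Filling seats in venire order through position 14: #1, #2, #3, #4, #6, #10, #12, #13, #16, #17, #18, #21, #22, #23.
So alternate 2 is #23.

23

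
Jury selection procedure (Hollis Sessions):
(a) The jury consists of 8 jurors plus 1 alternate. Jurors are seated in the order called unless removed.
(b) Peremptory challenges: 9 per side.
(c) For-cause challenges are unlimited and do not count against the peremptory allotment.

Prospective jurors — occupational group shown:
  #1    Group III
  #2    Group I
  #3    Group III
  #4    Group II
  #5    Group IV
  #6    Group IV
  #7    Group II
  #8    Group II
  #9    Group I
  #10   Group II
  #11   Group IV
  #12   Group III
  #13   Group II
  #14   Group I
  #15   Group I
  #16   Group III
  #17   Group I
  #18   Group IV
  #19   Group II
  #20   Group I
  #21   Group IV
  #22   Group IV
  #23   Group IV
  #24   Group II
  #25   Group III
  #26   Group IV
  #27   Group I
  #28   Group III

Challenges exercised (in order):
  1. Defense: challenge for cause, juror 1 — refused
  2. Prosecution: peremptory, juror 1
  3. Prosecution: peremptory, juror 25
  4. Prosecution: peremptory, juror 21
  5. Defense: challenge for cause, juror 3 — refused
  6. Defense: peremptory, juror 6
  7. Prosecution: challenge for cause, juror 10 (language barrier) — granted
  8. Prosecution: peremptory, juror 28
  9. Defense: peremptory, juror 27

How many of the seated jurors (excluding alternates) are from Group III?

1

Removed: #1, #6, #10, #21, #25, #27, #28.
Seated jurors 1–8: #2, #3, #4, #5, #7, #8, #9, #11 (alternates #12 not counted).
Of those, in Group III: #3 → 1.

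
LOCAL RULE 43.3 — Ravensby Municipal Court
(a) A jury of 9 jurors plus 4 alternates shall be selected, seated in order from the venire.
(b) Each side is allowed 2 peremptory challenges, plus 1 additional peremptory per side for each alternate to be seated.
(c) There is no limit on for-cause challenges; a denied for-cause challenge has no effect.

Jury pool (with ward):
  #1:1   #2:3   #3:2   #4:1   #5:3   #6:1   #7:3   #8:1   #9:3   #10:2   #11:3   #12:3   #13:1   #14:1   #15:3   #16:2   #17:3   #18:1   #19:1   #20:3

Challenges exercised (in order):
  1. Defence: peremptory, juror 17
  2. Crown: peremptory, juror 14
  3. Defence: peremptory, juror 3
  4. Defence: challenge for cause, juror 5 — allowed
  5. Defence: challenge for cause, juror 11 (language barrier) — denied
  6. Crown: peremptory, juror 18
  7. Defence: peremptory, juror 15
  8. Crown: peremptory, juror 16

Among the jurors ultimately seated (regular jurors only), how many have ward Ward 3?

Removed: #3, #5, #14, #15, #16, #17, #18.
Seated jurors 1–9: #1, #2, #4, #6, #7, #8, #9, #10, #11 (alternates #12, #13, #19, #20 not counted).
Of those, in Ward 3: #2, #7, #9, #11 → 4.

4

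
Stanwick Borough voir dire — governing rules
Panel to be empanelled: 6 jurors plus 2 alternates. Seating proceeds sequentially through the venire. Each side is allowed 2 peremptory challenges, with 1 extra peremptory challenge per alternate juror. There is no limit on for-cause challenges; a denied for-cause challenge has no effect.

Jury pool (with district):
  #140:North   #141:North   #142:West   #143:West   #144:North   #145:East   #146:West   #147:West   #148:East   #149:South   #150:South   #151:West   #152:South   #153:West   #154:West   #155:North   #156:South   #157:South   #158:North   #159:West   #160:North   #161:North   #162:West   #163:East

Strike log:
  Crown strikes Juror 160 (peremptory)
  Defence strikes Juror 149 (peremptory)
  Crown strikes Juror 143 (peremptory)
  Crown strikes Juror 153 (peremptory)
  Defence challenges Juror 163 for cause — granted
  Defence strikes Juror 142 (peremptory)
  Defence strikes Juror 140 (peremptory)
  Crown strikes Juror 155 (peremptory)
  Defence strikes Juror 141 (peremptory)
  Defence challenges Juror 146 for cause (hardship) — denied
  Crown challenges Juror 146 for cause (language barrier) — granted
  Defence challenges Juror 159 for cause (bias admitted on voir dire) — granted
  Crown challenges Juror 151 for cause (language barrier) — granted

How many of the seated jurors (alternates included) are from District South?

3

Removed: #140, #141, #142, #143, #146, #149, #151, #153, #155, #159, #160, #163.
Seated (8 incl. alternates): #144, #145, #147, #148, #150, #152, #154, #156.
Of those, in District South: #150, #152, #156 → 3.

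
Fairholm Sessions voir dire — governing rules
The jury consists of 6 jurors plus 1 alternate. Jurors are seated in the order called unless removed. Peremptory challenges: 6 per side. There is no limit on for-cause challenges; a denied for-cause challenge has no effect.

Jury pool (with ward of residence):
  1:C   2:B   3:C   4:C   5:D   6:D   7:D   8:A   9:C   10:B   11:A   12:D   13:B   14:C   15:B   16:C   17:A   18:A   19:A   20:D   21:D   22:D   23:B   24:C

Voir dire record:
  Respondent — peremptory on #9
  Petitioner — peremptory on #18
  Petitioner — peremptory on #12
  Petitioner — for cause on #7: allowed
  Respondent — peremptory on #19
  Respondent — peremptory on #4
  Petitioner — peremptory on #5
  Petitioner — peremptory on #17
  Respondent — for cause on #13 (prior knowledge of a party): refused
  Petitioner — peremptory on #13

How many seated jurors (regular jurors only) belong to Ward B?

2

Removed: #4, #5, #7, #9, #12, #13, #17, #18, #19.
Seated jurors 1–6: #1, #2, #3, #6, #8, #10 (alternates #11 not counted).
Of those, in Ward B: #2, #10 → 2.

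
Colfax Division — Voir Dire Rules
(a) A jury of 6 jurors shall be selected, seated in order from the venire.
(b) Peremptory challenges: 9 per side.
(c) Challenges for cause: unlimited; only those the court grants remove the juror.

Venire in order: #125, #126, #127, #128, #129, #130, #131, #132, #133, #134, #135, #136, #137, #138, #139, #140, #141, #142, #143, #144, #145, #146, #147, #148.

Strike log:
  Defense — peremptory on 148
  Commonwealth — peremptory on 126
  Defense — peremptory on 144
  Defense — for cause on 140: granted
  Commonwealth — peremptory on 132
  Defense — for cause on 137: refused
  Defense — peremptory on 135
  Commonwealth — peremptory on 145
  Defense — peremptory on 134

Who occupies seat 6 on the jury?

Removed: #126, #132, #134, #135, #140, #144, #145, #148. (#137 stays — for-cause denied.)
Seating in order: seats 1–6 → #125, #127, #128, #129, #130, #131.
So seat 6 is #131.

131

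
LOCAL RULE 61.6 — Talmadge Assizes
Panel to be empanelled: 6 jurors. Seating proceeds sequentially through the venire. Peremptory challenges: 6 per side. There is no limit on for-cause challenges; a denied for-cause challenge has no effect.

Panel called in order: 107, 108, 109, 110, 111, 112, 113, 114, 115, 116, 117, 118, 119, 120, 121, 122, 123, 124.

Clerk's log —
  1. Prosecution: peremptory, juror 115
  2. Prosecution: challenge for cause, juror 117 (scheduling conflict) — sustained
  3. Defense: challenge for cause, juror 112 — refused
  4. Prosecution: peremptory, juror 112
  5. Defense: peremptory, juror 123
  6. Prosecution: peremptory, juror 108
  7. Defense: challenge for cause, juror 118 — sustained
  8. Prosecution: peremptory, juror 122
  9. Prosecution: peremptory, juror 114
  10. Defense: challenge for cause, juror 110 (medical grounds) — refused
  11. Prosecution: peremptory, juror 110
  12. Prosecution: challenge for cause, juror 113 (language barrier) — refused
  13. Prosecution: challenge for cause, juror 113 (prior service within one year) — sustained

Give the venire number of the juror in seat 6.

Removed: #108, #110, #112, #113, #114, #115, #117, #118, #122, #123.
Filling seats in venire order through position 6: #107, #109, #111, #116, #119, #120.
So seat 6 is #120.

120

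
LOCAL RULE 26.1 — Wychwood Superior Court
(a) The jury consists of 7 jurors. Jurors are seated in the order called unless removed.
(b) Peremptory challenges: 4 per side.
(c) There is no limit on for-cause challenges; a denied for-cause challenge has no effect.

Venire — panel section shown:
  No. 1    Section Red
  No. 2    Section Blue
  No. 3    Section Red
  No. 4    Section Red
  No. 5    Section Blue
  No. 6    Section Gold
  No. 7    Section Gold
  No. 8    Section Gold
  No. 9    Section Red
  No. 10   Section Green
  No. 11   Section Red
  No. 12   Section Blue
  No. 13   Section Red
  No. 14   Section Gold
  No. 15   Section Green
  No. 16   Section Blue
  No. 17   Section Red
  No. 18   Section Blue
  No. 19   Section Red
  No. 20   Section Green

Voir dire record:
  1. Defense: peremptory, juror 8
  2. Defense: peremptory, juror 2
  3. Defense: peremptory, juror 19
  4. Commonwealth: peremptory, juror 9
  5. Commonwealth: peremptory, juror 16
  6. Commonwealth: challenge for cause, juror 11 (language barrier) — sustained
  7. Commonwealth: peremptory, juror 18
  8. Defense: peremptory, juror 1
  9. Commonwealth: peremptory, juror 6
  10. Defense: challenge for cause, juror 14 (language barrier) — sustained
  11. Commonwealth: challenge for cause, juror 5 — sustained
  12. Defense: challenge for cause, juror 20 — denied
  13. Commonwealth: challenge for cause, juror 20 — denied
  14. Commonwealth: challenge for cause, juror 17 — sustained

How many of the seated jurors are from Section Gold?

Removed: #1, #2, #5, #6, #8, #9, #11, #14, #16, #17, #18, #19.
Seated jurors 1–7: #3, #4, #7, #10, #12, #13, #15.
Of those, in Section Gold: #7 → 1.

1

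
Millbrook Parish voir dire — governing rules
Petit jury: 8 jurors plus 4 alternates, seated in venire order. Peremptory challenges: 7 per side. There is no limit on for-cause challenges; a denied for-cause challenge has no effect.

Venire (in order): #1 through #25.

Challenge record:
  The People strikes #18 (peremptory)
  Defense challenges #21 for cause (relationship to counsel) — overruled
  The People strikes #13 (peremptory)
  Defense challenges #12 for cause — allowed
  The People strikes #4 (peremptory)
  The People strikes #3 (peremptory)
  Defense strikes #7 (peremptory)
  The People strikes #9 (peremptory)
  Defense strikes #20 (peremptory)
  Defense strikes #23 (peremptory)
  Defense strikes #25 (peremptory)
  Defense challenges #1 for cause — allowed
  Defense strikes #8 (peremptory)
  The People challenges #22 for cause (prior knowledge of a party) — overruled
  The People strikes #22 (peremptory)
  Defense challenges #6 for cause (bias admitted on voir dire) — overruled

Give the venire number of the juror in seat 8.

16

Removed: #1, #3, #4, #7, #8, #9, #12, #13, #18, #20, #22, #23, #25. (#6, #21 stay — for-cause denied.)
Seating in order: seats 1–8 → #2, #5, #6, #10, #11, #14, #15, #16; alternates → #17, #19, #21, #24.
So seat 8 is #16.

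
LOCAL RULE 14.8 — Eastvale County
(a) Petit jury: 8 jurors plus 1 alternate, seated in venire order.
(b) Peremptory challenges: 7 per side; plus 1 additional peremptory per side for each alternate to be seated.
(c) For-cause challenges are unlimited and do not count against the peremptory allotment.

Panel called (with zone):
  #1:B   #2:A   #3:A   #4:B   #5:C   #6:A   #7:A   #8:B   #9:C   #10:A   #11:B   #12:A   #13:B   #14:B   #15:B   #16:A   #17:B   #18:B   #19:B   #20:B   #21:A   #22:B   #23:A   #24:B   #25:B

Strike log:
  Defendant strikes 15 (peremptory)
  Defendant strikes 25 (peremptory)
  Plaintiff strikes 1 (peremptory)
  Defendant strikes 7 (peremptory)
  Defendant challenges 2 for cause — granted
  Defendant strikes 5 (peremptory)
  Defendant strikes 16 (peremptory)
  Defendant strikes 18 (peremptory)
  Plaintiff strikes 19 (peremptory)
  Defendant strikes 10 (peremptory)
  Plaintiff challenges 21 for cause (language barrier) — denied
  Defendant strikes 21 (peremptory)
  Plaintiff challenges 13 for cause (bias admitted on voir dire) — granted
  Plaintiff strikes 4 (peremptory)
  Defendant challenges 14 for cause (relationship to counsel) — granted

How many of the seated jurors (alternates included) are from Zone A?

3

Removed: #1, #2, #4, #5, #7, #10, #13, #14, #15, #16, #18, #19, #21, #25.
Seated (9 incl. alternates): #3, #6, #8, #9, #11, #12, #17, #20, #22.
Of those, in Zone A: #3, #6, #12 → 3.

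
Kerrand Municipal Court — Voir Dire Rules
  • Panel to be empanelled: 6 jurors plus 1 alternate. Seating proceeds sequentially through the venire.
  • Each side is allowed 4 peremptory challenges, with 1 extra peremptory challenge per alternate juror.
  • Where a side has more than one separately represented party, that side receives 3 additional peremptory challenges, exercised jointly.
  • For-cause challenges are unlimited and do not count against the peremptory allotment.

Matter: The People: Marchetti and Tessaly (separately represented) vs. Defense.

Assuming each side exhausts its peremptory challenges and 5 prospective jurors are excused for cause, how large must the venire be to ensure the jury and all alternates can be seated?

Seats to fill: 6 + 1 alternates = 7.
Peremptories — The People: 4 + 1×1 + 3 = 8; Defense: 4 + 1×1 = 5; total 13.
For-cause removals: 5.
Minimum venire: 7 + 13 + 5 = 25.

25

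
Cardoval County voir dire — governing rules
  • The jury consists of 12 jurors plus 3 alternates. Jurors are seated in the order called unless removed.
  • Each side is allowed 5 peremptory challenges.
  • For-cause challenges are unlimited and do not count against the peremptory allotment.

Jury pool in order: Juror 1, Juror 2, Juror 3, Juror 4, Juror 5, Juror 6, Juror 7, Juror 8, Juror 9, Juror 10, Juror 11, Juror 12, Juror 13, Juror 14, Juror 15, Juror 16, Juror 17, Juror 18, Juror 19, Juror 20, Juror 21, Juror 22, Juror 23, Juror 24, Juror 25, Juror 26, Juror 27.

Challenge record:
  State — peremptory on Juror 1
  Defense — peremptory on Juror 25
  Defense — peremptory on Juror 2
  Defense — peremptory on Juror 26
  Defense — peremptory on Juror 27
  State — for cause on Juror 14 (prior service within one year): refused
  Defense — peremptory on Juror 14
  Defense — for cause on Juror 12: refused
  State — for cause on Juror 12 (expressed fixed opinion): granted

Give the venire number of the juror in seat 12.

16

Removed: #1, #2, #12, #14, #25, #26, #27.
Seating in order: seats 1–12 → #3, #4, #5, #6, #7, #8, #9, #10, #11, #13, #15, #16; alternates → #17, #18, #19.
So seat 12 is #16.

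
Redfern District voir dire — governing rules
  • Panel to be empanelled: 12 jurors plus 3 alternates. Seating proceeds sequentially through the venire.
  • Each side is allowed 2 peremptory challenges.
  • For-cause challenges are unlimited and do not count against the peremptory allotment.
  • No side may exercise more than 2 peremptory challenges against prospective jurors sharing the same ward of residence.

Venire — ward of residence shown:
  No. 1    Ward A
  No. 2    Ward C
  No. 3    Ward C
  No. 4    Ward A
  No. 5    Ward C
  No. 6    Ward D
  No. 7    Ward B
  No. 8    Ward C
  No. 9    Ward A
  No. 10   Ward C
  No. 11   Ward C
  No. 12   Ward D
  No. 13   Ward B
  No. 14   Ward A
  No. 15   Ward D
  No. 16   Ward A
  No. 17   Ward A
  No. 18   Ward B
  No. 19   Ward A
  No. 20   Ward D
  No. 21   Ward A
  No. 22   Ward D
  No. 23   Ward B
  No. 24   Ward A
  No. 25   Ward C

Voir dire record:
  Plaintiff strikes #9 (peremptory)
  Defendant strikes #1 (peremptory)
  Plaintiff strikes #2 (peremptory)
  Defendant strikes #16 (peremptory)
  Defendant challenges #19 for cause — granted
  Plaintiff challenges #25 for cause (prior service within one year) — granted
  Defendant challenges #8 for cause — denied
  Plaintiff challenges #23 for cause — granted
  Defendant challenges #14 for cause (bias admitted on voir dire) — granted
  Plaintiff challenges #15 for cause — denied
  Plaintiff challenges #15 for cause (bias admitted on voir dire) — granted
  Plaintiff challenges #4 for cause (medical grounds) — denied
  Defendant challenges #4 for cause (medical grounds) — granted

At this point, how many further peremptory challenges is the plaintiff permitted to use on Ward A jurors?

0

Plaintiff peremptories so far: #9, #2 — 2 of 2 used, 0 left overall.
Against Ward A: #9 — 1 used; per-ward cap 2 leaves 1.
Binding limit: min(0, 1) = 0.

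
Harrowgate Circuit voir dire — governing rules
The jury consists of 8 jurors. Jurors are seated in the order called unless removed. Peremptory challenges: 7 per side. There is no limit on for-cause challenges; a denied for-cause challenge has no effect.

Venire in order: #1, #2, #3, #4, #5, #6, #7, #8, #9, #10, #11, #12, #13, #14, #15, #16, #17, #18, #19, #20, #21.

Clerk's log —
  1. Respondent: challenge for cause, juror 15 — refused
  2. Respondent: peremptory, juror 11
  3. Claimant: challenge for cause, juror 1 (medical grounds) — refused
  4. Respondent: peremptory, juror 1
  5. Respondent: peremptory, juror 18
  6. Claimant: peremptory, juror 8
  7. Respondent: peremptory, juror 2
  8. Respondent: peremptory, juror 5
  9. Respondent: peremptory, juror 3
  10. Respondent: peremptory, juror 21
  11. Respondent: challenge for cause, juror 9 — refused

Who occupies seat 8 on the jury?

Removed: #1, #2, #3, #5, #8, #11, #18, #21. (#9, #15 stay — for-cause denied.)
Seating in order: seats 1–8 → #4, #6, #7, #9, #10, #12, #13, #14.
So seat 8 is #14.

14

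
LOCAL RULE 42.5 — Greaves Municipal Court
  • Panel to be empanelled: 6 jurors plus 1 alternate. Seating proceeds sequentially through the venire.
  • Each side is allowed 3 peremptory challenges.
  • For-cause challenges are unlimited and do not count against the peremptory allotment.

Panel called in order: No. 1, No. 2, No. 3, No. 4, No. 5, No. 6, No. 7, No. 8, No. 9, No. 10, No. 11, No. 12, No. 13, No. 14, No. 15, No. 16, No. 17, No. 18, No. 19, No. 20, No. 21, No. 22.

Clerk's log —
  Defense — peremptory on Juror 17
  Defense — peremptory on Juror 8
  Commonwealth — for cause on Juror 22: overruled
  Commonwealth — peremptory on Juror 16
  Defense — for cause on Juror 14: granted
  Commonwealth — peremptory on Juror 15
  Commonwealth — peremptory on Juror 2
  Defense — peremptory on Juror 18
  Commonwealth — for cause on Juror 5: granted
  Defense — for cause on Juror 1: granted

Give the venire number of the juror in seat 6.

10

Removed: #1, #2, #5, #8, #14, #15, #16, #17, #18. (#22 stays — for-cause denied.)
Seating in order: seats 1–6 → #3, #4, #6, #7, #9, #10; alternates → #11.
So seat 6 is #10.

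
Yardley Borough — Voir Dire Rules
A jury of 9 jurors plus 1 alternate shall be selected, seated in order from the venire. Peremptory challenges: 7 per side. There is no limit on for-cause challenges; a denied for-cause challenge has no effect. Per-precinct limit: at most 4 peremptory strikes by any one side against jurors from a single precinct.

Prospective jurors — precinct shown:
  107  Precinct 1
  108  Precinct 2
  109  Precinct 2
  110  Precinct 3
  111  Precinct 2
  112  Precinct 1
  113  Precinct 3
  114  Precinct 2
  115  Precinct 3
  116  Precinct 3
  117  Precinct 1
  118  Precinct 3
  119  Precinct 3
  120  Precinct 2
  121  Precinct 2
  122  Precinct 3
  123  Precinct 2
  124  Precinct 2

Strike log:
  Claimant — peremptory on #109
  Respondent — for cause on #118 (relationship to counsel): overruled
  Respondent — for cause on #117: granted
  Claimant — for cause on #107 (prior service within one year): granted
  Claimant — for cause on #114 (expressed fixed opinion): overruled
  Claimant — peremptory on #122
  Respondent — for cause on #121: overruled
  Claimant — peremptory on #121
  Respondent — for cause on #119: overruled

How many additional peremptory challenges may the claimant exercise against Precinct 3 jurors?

3

Claimant peremptories so far: #109, #122, #121 — 3 of 7 used, 4 left overall.
Against Precinct 3: #122 — 1 used; per-precinct cap 4 leaves 3.
Binding limit: min(4, 3) = 3.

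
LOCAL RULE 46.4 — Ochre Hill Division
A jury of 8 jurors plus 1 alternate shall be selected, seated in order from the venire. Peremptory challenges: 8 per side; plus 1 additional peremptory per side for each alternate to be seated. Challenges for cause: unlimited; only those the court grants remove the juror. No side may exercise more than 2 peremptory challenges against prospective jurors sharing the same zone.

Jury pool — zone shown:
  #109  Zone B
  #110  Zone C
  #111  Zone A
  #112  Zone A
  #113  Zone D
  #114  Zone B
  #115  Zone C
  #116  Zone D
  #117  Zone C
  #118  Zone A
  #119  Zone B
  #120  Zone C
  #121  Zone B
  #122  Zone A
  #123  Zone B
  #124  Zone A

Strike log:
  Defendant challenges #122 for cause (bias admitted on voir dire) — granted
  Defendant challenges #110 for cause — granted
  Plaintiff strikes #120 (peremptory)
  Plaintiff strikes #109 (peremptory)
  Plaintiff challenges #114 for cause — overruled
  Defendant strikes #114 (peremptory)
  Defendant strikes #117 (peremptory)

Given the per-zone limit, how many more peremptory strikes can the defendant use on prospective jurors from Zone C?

Defendant peremptories so far: #114, #117 — 2 of 9 used, 7 left overall.
Against Zone C: #117 — 1 used; per-zone cap 2 leaves 1.
Binding limit: min(7, 1) = 1.

1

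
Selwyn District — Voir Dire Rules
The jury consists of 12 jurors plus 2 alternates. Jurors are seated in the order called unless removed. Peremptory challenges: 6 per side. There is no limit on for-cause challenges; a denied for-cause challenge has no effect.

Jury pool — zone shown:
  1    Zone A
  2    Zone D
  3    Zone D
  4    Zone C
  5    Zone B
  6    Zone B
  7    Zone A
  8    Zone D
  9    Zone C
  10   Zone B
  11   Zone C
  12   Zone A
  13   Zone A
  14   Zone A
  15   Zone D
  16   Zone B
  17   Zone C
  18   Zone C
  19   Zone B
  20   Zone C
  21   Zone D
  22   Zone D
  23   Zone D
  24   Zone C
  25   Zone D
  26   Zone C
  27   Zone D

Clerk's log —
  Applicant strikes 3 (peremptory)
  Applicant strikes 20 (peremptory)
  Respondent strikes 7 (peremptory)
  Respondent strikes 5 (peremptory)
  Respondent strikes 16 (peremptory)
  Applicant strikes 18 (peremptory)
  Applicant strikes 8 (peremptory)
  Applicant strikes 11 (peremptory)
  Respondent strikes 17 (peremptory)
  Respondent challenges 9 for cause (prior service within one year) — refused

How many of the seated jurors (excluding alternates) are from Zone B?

Removed: #3, #5, #7, #8, #11, #16, #17, #18, #20.
Seated jurors 1–12: #1, #2, #4, #6, #9, #10, #12, #13, #14, #15, #19, #21 (alternates #22, #23 not counted).
Of those, in Zone B: #6, #10, #19 → 3.

3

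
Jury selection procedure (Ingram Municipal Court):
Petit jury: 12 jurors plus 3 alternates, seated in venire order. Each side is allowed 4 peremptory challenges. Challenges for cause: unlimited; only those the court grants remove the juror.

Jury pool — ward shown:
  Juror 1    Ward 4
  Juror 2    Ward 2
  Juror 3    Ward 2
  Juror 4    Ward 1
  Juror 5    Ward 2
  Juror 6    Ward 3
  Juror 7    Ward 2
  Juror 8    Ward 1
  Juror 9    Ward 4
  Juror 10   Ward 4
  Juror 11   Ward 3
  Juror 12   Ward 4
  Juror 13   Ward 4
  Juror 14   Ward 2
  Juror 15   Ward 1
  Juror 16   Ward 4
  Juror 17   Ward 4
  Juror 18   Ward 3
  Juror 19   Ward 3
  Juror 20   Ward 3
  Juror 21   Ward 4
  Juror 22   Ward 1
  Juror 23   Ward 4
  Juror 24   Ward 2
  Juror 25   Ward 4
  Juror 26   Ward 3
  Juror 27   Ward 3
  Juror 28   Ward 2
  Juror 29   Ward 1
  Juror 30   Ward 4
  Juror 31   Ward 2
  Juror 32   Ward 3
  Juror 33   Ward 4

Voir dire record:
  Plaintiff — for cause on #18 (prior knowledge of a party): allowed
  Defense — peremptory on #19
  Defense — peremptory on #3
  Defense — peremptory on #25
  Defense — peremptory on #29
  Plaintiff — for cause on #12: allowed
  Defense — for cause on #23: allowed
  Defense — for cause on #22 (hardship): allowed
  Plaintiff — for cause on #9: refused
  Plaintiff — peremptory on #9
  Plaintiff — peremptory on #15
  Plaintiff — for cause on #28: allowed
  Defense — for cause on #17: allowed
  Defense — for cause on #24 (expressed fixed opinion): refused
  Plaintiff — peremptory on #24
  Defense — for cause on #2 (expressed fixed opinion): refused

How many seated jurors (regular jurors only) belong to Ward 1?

Removed: #3, #9, #12, #15, #17, #18, #19, #22, #23, #24, #25, #28, #29.
Seated jurors 1–12: #1, #2, #4, #5, #6, #7, #8, #10, #11, #13, #14, #16 (alternates #20, #21, #26 not counted).
Of those, in Ward 1: #4, #8 → 2.

2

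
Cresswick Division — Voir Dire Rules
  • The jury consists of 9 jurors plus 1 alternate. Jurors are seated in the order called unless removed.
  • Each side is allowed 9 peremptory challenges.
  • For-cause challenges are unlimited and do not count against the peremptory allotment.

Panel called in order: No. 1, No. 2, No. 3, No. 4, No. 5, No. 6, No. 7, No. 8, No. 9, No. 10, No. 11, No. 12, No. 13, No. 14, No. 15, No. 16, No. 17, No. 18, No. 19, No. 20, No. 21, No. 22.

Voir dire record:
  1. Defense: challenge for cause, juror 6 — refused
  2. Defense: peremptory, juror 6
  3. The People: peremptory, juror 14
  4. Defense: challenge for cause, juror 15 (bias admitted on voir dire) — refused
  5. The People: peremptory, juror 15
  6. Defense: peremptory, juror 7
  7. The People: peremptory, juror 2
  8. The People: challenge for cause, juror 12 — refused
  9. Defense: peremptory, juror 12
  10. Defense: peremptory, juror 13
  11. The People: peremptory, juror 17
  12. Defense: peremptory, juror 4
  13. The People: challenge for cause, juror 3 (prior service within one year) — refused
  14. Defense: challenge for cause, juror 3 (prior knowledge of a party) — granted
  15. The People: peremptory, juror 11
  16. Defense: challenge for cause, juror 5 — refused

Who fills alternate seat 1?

21

Removed: #2, #3, #4, #6, #7, #11, #12, #13, #14, #15, #17. (#5 stays — for-cause denied.)
Seating in order: seats 1–9 → #1, #5, #8, #9, #10, #16, #18, #19, #20; alternates → #21.
So alternate 1 is #21.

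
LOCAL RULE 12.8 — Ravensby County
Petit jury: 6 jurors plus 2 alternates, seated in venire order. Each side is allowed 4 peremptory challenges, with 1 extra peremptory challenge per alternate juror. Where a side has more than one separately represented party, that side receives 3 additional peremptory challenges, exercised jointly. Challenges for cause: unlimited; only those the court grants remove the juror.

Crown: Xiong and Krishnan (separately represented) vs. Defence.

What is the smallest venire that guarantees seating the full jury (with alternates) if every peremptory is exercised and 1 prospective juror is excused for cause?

Seats to fill: 6 + 2 alternates = 8.
Peremptories — Crown: 4 + 1×2 + 3 = 9; Defence: 4 + 1×2 = 6; total 15.
For-cause removals: 1.
Minimum venire: 8 + 15 + 1 = 24.

24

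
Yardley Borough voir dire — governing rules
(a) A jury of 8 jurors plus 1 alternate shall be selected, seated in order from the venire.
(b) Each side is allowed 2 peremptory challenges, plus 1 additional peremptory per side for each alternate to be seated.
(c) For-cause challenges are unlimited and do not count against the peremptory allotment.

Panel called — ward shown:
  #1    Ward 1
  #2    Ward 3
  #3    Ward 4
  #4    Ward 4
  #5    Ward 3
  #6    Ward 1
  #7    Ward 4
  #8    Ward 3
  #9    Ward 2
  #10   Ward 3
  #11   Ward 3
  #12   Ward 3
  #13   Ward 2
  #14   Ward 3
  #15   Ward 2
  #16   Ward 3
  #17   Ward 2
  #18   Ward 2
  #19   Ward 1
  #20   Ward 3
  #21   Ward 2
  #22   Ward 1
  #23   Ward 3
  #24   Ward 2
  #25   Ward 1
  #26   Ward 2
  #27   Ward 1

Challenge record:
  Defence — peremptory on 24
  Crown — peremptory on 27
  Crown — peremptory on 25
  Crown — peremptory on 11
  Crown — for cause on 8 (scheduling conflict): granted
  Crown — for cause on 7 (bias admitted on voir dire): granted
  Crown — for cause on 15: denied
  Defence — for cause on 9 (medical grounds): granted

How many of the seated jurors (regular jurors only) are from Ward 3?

Removed: #7, #8, #9, #11, #24, #25, #27.
Seated jurors 1–8: #1, #2, #3, #4, #5, #6, #10, #12 (alternates #13 not counted).
Of those, in Ward 3: #2, #5, #10, #12 → 4.

4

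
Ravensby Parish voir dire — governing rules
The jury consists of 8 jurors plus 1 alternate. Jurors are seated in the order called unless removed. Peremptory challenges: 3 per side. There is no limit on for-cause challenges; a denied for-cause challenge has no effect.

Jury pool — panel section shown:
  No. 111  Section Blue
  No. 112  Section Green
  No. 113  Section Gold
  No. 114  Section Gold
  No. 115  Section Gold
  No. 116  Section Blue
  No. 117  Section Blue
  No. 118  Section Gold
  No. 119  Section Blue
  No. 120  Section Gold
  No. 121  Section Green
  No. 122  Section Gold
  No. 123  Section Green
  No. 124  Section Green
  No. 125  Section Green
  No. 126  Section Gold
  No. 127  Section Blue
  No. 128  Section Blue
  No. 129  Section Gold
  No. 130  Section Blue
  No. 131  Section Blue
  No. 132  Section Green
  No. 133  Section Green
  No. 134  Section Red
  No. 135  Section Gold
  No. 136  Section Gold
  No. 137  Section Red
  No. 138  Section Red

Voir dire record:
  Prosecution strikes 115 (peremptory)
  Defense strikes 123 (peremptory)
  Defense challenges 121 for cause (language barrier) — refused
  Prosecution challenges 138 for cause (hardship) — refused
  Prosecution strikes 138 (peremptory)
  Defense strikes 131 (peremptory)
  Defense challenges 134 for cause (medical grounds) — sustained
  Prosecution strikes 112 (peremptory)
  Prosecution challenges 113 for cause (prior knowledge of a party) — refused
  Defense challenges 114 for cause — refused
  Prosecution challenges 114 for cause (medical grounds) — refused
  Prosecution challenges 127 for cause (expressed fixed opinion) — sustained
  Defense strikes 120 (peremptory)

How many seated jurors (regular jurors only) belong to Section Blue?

Removed: #112, #115, #120, #123, #127, #131, #134, #138.
Seated jurors 1–8: #111, #113, #114, #116, #117, #118, #119, #121 (alternates #122 not counted).
Of those, in Section Blue: #111, #116, #117, #119 → 4.

4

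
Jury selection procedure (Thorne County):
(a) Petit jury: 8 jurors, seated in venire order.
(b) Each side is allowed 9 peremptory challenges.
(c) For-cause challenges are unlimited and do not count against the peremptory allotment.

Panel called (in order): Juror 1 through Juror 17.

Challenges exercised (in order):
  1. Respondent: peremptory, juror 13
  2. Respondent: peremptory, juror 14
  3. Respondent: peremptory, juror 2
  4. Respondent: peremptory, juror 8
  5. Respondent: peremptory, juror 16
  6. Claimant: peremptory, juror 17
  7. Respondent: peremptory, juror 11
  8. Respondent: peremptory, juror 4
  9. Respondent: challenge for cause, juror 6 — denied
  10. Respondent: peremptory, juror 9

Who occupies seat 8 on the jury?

15

Removed: #2, #4, #8, #9, #11, #13, #14, #16, #17. (#6 stays — for-cause denied.)
Seating in order: seats 1–8 → #1, #3, #5, #6, #7, #10, #12, #15.
So seat 8 is #15.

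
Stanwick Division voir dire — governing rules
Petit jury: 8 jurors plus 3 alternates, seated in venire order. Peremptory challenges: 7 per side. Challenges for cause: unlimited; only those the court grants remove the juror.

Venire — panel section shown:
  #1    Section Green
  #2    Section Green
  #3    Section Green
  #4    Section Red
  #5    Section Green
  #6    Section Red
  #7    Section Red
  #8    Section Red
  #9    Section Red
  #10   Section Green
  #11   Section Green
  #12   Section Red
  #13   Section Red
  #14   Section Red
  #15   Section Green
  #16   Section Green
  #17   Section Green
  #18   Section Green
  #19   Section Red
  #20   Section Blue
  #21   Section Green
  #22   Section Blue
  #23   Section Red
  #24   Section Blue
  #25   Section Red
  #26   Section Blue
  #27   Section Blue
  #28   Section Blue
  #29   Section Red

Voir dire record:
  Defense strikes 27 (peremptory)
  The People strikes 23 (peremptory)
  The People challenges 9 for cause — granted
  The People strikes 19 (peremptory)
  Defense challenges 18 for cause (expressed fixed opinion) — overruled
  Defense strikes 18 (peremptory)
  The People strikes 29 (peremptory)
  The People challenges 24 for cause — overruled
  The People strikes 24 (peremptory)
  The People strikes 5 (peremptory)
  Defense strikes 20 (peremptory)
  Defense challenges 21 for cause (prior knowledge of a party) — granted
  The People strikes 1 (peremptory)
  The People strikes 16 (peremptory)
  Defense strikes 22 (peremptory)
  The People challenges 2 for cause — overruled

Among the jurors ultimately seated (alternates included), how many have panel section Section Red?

7

Removed: #1, #5, #9, #16, #18, #19, #20, #21, #22, #23, #24, #27, #29.
Seated (11 incl. alternates): #2, #3, #4, #6, #7, #8, #10, #11, #12, #13, #14.
Of those, in Section Red: #4, #6, #7, #8, #12, #13, #14 → 7.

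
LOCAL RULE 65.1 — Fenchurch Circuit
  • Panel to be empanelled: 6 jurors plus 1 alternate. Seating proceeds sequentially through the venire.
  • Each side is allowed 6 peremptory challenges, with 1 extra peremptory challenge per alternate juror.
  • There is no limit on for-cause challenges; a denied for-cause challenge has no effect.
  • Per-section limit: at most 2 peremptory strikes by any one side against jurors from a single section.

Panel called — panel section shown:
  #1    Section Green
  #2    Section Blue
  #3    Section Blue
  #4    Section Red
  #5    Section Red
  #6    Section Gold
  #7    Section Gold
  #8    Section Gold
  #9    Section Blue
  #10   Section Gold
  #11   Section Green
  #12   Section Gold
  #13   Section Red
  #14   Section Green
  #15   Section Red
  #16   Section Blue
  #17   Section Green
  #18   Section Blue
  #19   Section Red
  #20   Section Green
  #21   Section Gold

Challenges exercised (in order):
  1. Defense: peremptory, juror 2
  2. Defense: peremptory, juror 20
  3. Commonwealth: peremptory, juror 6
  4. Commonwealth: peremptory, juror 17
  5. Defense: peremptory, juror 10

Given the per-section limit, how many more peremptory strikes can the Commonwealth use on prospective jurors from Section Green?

1

Commonwealth peremptories so far: #6, #17 — 2 of 7 used, 5 left overall.
Against Section Green: #17 — 1 used; per-section cap 2 leaves 1.
Binding limit: min(5, 1) = 1.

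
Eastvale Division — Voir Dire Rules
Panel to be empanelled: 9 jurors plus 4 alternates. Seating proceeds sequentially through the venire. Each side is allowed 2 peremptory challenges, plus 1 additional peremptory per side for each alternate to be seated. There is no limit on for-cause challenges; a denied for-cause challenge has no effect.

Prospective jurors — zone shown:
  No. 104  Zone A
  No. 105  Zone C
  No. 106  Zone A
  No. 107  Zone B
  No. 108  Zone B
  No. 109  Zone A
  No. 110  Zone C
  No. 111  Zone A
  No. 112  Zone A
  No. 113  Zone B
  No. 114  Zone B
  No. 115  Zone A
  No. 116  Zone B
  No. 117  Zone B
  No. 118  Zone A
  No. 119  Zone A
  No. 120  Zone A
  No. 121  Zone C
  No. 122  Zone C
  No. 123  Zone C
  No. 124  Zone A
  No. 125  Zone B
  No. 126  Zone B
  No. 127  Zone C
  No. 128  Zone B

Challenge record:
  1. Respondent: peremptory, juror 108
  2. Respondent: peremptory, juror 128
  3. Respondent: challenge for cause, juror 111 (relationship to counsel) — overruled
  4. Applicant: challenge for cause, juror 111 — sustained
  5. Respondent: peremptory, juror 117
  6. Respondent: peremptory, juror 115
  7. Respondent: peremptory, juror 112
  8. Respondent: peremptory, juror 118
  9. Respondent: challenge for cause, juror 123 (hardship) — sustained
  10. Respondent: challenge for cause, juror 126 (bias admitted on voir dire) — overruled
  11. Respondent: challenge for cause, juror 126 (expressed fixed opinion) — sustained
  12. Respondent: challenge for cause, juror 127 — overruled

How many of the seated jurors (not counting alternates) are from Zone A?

Removed: #108, #111, #112, #115, #117, #118, #123, #126, #128.
Seated jurors 1–9: #104, #105, #106, #107, #109, #110, #113, #114, #116 (alternates #119, #120, #121, #122 not counted).
Of those, in Zone A: #104, #106, #109 → 3.

3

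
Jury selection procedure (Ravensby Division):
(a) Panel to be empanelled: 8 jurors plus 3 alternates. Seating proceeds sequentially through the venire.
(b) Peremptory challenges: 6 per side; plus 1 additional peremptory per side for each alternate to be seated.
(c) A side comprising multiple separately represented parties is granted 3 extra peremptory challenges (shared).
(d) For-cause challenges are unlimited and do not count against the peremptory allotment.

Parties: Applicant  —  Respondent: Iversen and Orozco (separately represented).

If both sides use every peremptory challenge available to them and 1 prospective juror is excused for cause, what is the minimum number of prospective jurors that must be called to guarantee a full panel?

33

Seats to fill: 8 + 3 alternates = 11.
Peremptories — Applicant: 6 + 1×3 = 9; Respondent: 6 + 1×3 + 3 = 12; total 21.
For-cause removals: 1.
Minimum venire: 11 + 21 + 1 = 33.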